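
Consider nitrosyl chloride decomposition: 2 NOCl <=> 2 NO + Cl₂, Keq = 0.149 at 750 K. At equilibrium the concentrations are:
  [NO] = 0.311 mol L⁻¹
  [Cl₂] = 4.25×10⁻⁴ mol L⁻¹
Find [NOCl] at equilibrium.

At equilibrium, Keq = [NO]²·[Cl₂] / [NOCl]² = 0.149.
(0.311)²·(4.25×10⁻⁴) / ([NOCl])² = 0.149
[NOCl]² = 2.76×10⁻⁴ ⇒ [NOCl] = 0.0166 mol L⁻¹

[NOCl] = 0.0166 mol L⁻¹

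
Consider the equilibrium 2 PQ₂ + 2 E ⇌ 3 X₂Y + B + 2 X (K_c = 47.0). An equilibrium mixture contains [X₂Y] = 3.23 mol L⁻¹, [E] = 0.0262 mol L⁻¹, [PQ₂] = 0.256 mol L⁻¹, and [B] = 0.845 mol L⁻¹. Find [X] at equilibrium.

[X] = 0.00862 mol L⁻¹

At equilibrium, K_c = [X₂Y]³·[B]·[X]² / ([PQ₂]²·[E]²) = 47.0.
(3.23)³·(0.845)·([X])² / ((0.256)²·(0.0262)²) = 47.0
[X]² = 7.43×10⁻⁵ ⇒ [X] = 0.00862 mol L⁻¹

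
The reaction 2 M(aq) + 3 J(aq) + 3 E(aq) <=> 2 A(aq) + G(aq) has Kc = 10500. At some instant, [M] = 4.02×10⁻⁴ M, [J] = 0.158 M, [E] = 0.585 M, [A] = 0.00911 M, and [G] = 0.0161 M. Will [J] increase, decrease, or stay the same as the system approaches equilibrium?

Qc = [A]²·[G] / ([M]²·[J]³·[E]³) = (0.00911)²·(0.0161) / ((4.02×10⁻⁴)²·(0.158)³·(0.585)³) = 10500
Qc = 10500 = Kc; the system is at equilibrium.

stay the same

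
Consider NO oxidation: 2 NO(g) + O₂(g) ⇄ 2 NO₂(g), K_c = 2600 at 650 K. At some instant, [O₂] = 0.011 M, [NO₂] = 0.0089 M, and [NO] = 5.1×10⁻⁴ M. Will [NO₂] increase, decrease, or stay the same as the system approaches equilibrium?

decrease

Q_c = [NO₂]² / ([NO]²·[O₂]) = (0.0089)² / ((5.1×10⁻⁴)²·(0.011)) = 28000
Q_c = 28000 > K_c = 2600: net reverse reaction.
NO₂ is a product, so it decreases.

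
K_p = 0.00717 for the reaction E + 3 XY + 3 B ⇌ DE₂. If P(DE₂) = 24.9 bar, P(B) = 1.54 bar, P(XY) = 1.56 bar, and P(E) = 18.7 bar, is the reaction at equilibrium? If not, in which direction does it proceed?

toward reactants

Q_p = P(DE₂) / (P(E)·P(XY)³·P(B)³) = (24.9) / ((18.7)·(1.56)³·(1.54)³) = 0.0960
Q_p = 0.0960 > K_p = 0.00717, so the reverse reaction proceeds.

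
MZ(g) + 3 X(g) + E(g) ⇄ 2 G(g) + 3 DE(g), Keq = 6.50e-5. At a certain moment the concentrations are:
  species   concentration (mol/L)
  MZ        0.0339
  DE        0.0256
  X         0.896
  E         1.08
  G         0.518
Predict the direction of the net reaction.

toward reactants

Q = [G]²·[DE]³ / ([MZ]·[X]³·[E]) = (0.518)²·(0.0256)³ / ((0.0339)·(0.896)³·(1.08)) = 1.71e-4
Q = 1.71e-4 > Keq = 6.50e-5, so the reverse reaction proceeds.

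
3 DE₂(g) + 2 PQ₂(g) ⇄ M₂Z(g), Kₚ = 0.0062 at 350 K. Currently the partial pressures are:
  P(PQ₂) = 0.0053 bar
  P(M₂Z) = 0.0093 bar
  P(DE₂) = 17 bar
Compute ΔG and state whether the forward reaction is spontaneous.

Qₚ = P(M₂Z) / (P(DE₂)³·P(PQ₂)²) = (0.0093) / ((17)³·(0.0053)²) = 0.0674
ΔG = RT ln(Qₚ/Kₚ) = (8.314 J mol⁻¹ K⁻¹)(350 K) × ln(0.0674/0.0062)
   = (2.910 kJ/mol)(2.386) = 6.94 kJ/mol
ΔG > 0, so the forward reaction is non-spontaneous (proceeds in reverse).

ΔG = 6.94 kJ/mol; the forward reaction is non-spontaneous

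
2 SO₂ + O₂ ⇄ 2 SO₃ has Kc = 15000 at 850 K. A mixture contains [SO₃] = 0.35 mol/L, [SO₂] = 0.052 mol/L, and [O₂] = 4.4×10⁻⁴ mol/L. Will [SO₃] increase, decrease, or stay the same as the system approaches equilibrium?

Qc = [SO₃]² / ([SO₂]²·[O₂]) = (0.35)² / ((0.052)²·(4.4×10⁻⁴)) = 1.0×10⁵
Qc = 1.0×10⁵ > Kc = 15000: net reverse reaction.
SO₃ is a product, so it decreases.

decrease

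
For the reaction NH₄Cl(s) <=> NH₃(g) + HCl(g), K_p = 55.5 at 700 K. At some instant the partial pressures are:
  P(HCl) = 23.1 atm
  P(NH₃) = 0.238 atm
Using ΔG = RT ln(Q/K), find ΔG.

ΔG = -13.5 kJ/mol

(NH₄Cl is a pure solid — omitted from Q_p.)
Q_p = P(NH₃)·P(HCl) = (0.238)·(23.1) = 5.50
ΔG = RT ln(Q_p/K_p) = (8.314 J mol⁻¹ K⁻¹)(700 K) × ln(5.50/55.5)
   = (5.820 kJ/mol)(-2.312) = -13.5 kJ/mol
ΔG < 0, so the forward reaction is spontaneous (proceeds forward).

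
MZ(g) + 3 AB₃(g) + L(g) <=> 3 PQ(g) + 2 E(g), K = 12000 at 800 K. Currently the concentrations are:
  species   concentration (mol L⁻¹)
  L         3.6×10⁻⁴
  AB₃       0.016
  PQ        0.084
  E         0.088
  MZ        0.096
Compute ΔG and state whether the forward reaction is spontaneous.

ΔG = 6.61 kJ/mol; the forward reaction is non-spontaneous

Q = [PQ]³·[E]² / ([MZ]·[AB₃]³·[L]) = (0.084)³·(0.088)² / ((0.096)·(0.016)³·(3.6×10⁻⁴)) = 32400
ΔG = RT ln(Q/K) = (8.314 J mol⁻¹ K⁻¹)(800 K) × ln(32400/12000)
   = (6.651 kJ/mol)(0.9933) = 6.61 kJ/mol
ΔG > 0, so the forward reaction is non-spontaneous (proceeds in reverse).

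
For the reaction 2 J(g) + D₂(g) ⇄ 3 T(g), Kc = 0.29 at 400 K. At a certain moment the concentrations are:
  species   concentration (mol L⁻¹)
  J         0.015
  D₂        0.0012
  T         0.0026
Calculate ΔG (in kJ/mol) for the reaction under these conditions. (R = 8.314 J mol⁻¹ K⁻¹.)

ΔG = -4.97 kJ/mol

Qc = [T]³ / ([J]²·[D₂]) = (0.0026)³ / ((0.015)²·(0.0012)) = 0.0651
ΔG = RT ln(Qc/Kc) = (8.314 J mol⁻¹ K⁻¹)(400 K) × ln(0.0651/0.29)
   = (3.326 kJ/mol)(-1.494) = -4.97 kJ/mol
ΔG < 0, so the forward reaction is spontaneous (proceeds forward).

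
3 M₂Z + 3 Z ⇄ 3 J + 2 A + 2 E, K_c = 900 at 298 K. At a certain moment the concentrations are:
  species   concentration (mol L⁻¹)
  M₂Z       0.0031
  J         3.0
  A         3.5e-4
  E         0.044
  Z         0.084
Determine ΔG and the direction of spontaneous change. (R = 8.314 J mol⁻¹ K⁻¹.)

Q_c = [J]³·[A]²·[E]² / ([M₂Z]³·[Z]³) = (3.0)³·(3.5e-4)²·(0.044)² / ((0.0031)³·(0.084)³) = 363
ΔG = RT ln(Q_c/K_c) = (8.314 J mol⁻¹ K⁻¹)(298 K) × ln(363/900)
   = (2.478 kJ/mol)(-0.9080) = -2.25 kJ/mol
ΔG < 0, so the forward reaction is spontaneous (proceeds forward).

ΔG = -2.25 kJ/mol; the forward reaction is spontaneous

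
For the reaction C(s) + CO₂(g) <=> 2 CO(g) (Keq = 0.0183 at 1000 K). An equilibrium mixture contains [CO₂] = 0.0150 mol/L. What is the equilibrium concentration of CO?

(C is a pure solid — omitted from Keq.)
At equilibrium, Keq = [CO]² / [CO₂] = 0.0183.
([CO])² / (0.0150) = 0.0183
[CO]² = 2.74×10⁻⁴ ⇒ [CO] = 0.0166 mol/L

[CO] = 0.0166 mol/L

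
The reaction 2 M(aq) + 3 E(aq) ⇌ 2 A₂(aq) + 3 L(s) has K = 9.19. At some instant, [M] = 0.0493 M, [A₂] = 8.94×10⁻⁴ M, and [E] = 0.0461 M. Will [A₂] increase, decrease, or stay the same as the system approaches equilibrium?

(L is a pure solid — omitted from Q.)
Q = [A₂]² / ([M]²·[E]³) = (8.94×10⁻⁴)² / ((0.0493)²·(0.0461)³) = 3.36
Q = 3.36 < K = 9.19: net forward reaction.
A₂ is a product, so it increases.

increase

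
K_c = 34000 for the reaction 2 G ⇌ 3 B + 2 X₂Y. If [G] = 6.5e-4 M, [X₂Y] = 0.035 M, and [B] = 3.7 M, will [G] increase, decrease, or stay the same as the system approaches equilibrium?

Q_c = [B]³·[X₂Y]² / [G]² = (3.7)³·(0.035)² / (6.5e-4)² = 1.5e5
Q_c = 1.5e5 > K_c = 34000: net reverse reaction.
G is a reactant, so it increases.

increase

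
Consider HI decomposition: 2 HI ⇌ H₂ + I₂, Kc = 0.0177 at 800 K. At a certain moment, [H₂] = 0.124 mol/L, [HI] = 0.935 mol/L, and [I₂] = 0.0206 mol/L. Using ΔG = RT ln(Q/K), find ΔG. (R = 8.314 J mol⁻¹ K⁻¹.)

Qc = [H₂]·[I₂] / [HI]² = (0.124)·(0.0206) / (0.935)² = 0.00292
ΔG = RT ln(Qc/Kc) = (8.314 J mol⁻¹ K⁻¹)(800 K) × ln(0.00292/0.0177)
   = (6.651 kJ/mol)(-1.802) = -12.0 kJ/mol
ΔG < 0, so the forward reaction is spontaneous (proceeds forward).

ΔG = -12.0 kJ/mol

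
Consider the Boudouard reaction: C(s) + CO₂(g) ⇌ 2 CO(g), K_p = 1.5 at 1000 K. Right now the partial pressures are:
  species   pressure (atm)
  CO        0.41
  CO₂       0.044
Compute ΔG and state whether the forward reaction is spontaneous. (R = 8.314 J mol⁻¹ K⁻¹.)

(C is a pure solid — omitted from Q_p.)
Q_p = P(CO)² / P(CO₂) = (0.41)² / (0.044) = 3.82
ΔG = RT ln(Q_p/K_p) = (8.314 J mol⁻¹ K⁻¹)(1000 K) × ln(3.82/1.5)
   = (8.314 kJ/mol)(0.9348) = 7.77 kJ/mol
ΔG > 0, so the forward reaction is non-spontaneous (proceeds in reverse).

ΔG = 7.77 kJ/mol; the forward reaction is non-spontaneous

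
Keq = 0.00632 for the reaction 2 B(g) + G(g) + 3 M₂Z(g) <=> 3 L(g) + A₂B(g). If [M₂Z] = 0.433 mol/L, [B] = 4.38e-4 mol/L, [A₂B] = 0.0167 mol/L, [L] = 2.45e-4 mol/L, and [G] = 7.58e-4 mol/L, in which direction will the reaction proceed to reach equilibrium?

reverse (toward reactants)

Q = [L]³·[A₂B] / ([B]²·[G]·[M₂Z]³) = (2.45e-4)³·(0.0167) / ((4.38e-4)²·(7.58e-4)·(0.433)³) = 0.0208
Q = 0.0208 > Keq = 0.00632, so the reverse reaction proceeds.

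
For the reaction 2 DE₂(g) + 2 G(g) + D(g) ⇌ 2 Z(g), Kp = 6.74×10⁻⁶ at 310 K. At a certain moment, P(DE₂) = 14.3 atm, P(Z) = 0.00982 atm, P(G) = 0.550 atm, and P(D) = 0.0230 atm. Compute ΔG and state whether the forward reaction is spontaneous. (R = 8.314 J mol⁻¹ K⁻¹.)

ΔG = 5.95 kJ/mol; the forward reaction is non-spontaneous

Qp = P(Z)² / (P(DE₂)²·P(G)²·P(D)) = (0.00982)² / ((14.3)²·(0.550)²·(0.0230)) = 6.78×10⁻⁵
ΔG = RT ln(Qp/Kp) = (8.314 J mol⁻¹ K⁻¹)(310 K) × ln(6.78×10⁻⁵/6.74×10⁻⁶)
   = (2.577 kJ/mol)(2.309) = 5.95 kJ/mol
ΔG > 0, so the forward reaction is non-spontaneous (proceeds in reverse).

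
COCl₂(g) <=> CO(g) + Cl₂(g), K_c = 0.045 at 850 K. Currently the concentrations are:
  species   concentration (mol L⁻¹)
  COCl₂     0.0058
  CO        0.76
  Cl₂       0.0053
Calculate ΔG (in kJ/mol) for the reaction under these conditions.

ΔG = 19.3 kJ/mol

Q_c = [CO]·[Cl₂] / [COCl₂] = (0.76)·(0.0053) / (0.0058) = 0.694
ΔG = RT ln(Q_c/K_c) = (8.314 J mol⁻¹ K⁻¹)(850 K) × ln(0.694/0.045)
   = (7.067 kJ/mol)(2.736) = 19.3 kJ/mol
ΔG > 0, so the forward reaction is non-spontaneous (proceeds in reverse).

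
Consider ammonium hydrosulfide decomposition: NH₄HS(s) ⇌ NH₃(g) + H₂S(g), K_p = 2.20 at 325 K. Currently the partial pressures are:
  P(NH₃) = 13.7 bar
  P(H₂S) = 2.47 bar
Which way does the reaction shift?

toward reactants

(NH₄HS is a pure solid — omitted from Q_p.)
Q_p = P(NH₃)·P(H₂S) = (13.7)·(2.47) = 33.8
Q_p = 33.8 > K_p = 2.20, so the reverse reaction proceeds.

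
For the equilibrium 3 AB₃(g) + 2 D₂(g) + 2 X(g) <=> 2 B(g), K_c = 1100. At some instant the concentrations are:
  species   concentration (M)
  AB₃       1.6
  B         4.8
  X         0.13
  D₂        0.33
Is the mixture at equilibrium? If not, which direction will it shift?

Q_c = [B]² / ([AB₃]³·[D₂]²·[X]²) = (4.8)² / ((1.6)³·(0.33)²·(0.13)²) = 3100
Q_c = 3100 > K_c = 1100: net reverse reaction.

no; Q > K, reaction proceeds in reverse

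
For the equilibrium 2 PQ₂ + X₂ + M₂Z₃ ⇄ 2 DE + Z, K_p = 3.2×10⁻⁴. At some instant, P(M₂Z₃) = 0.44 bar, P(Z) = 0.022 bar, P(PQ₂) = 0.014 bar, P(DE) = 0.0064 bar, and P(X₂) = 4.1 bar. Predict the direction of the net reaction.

toward reactants

Q_p = P(DE)²·P(Z) / (P(PQ₂)²·P(X₂)·P(M₂Z₃)) = (0.0064)²·(0.022) / ((0.014)²·(4.1)·(0.44)) = 0.0025
Q_p = 0.0025 > K_p = 3.2×10⁻⁴, so the reverse reaction proceeds.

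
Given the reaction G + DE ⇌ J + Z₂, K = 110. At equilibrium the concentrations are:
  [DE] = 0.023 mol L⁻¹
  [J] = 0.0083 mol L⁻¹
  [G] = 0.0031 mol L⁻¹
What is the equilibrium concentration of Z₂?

At equilibrium, K = [J]·[Z₂] / ([G]·[DE]) = 110.
(0.0083)·([Z₂]) / ((0.0031)·(0.023)) = 110
[Z₂] = 0.945 = 0.94 mol L⁻¹

[Z₂] = 0.94 mol L⁻¹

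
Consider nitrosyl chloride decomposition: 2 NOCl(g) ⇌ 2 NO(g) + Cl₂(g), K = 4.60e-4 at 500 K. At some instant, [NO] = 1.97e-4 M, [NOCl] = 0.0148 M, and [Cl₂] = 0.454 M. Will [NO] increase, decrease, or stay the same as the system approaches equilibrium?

Q = [NO]²·[Cl₂] / [NOCl]² = (1.97e-4)²·(0.454) / (0.0148)² = 8.04e-5
Q = 8.04e-5 < K = 4.60e-4: net forward reaction.
NO is a product, so it increases.

increase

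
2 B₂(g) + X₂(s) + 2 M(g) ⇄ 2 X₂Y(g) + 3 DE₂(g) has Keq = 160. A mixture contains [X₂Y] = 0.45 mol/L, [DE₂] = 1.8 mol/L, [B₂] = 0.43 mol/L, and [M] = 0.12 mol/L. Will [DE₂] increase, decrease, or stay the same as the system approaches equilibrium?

decrease

(X₂ is a pure solid — omitted from Q.)
Q = [X₂Y]²·[DE₂]³ / ([B₂]²·[M]²) = (0.45)²·(1.8)³ / ((0.43)²·(0.12)²) = 440
Q = 440 > Keq = 160: net reverse reaction.
DE₂ is a product, so it decreases.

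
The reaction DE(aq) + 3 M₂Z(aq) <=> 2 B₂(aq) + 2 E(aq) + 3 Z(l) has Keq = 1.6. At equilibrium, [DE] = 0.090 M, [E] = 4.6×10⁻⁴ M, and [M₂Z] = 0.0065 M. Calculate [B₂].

[B₂] = 0.43 M

(Z is a pure liquid — omitted from Keq.)
At equilibrium, Keq = [B₂]²·[E]² / ([DE]·[M₂Z]³) = 1.6.
([B₂])²·(4.6×10⁻⁴)² / ((0.090)·(0.0065)³) = 1.6
[B₂]² = 0.187 ⇒ [B₂] = 0.43 M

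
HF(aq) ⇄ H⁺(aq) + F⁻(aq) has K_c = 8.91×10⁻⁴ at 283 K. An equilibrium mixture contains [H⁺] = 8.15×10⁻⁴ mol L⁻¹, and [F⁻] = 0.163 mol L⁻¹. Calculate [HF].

At equilibrium, K_c = [H⁺]·[F⁻] / [HF] = 8.91×10⁻⁴.
(8.15×10⁻⁴)·(0.163) / ([HF]) = 8.91×10⁻⁴
[HF] = 0.149 mol L⁻¹

[HF] = 0.149 mol L⁻¹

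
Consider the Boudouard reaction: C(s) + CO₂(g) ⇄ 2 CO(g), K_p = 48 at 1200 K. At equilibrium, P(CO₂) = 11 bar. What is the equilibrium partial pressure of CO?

(C is a pure solid — omitted from K_p.)
At equilibrium, K_p = P(CO)² / P(CO₂) = 48.
(P(CO))² / (11) = 48
P(CO)² = 528 ⇒ P(CO) = 23 bar

P(CO) = 23 bar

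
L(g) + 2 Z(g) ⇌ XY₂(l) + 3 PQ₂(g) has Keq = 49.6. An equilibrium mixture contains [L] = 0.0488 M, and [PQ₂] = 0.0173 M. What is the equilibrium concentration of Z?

[Z] = 0.00146 M

(XY₂ is a pure liquid — omitted from Keq.)
At equilibrium, Keq = [PQ₂]³ / ([L]·[Z]²) = 49.6.
(0.0173)³ / ((0.0488)·([Z])²) = 49.6
[Z]² = 2.14×10⁻⁶ ⇒ [Z] = 0.00146 M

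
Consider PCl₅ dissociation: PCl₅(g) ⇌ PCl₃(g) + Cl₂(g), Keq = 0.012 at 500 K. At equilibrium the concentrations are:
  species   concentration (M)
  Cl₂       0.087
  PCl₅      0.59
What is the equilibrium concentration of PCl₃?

At equilibrium, Keq = [PCl₃]·[Cl₂] / [PCl₅] = 0.012.
([PCl₃])·(0.087) / (0.59) = 0.012
[PCl₃] = 0.0814 = 0.081 M

[PCl₃] = 0.081 M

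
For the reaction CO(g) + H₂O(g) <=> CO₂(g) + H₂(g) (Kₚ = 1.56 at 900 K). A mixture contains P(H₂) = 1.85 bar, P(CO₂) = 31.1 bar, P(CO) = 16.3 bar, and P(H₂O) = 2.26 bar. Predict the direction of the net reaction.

Qₚ = P(CO₂)·P(H₂) / (P(CO)·P(H₂O)) = (31.1)·(1.85) / ((16.3)·(2.26)) = 1.56
Qₚ = 1.56 = Kₚ, so the system is already at equilibrium.

neither direction; the system is at equilibrium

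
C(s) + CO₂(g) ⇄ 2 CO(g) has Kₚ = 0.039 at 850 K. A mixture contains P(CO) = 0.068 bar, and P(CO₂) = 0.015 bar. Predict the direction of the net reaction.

reverse (toward reactants)

(C is a pure solid — omitted from Qₚ.)
Qₚ = P(CO)² / P(CO₂) = (0.068)² / (0.015) = 0.31
Qₚ = 0.31 > Kₚ = 0.039, so the reverse reaction proceeds.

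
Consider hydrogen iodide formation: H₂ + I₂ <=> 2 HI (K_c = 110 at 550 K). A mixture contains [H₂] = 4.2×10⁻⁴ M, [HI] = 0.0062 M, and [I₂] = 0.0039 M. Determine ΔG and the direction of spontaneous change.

Q_c = [HI]² / ([H₂]·[I₂]) = (0.0062)² / ((4.2×10⁻⁴)·(0.0039)) = 23.5
ΔG = RT ln(Q_c/K_c) = (8.314 J mol⁻¹ K⁻¹)(550 K) × ln(23.5/110)
   = (4.573 kJ/mol)(-1.543) = -7.06 kJ/mol
ΔG < 0, so the forward reaction is spontaneous (proceeds forward).

ΔG = -7.06 kJ/mol; the forward reaction is spontaneous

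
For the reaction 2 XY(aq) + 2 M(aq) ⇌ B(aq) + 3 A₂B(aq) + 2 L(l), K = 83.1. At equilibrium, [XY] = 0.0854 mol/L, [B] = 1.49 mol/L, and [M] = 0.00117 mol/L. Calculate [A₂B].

[A₂B] = 0.00823 mol/L

(L is a pure liquid — omitted from K.)
At equilibrium, K = [B]·[A₂B]³ / ([XY]²·[M]²) = 83.1.
(1.49)·([A₂B])³ / ((0.0854)²·(0.00117)²) = 83.1
[A₂B]³ = 5.57×10⁻⁷ ⇒ [A₂B] = 0.00823 mol/L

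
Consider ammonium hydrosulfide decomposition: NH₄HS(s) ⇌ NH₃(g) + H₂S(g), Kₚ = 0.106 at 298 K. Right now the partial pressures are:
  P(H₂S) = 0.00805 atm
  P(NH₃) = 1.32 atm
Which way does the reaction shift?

(NH₄HS is a pure solid — omitted from Qₚ.)
Qₚ = P(NH₃)·P(H₂S) = (1.32)·(0.00805) = 0.0106
Qₚ = 0.0106 < Kₚ = 0.106, so the forward reaction proceeds.

toward products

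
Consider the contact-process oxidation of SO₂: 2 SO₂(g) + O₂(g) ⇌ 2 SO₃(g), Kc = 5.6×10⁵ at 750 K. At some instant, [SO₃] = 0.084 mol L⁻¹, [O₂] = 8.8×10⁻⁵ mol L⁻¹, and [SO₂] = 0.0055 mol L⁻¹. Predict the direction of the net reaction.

Qc = [SO₃]² / ([SO₂]²·[O₂]) = (0.084)² / ((0.0055)²·(8.8×10⁻⁵)) = 2.7×10⁶
Qc = 2.7×10⁶ > Kc = 5.6×10⁵, so the reverse reaction proceeds.

in the reverse direction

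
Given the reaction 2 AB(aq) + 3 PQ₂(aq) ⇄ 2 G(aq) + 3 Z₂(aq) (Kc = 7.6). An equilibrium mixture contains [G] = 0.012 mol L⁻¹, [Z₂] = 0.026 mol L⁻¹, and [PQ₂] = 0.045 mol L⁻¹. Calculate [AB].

[AB] = 0.0019 mol L⁻¹

At equilibrium, Kc = [G]²·[Z₂]³ / ([AB]²·[PQ₂]³) = 7.6.
(0.012)²·(0.026)³ / (([AB])²·(0.045)³) = 7.6
[AB]² = 3.65×10⁻⁶ ⇒ [AB] = 0.0019 mol L⁻¹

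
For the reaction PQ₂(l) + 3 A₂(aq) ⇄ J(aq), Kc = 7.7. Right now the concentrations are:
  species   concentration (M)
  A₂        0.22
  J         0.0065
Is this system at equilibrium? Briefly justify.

(PQ₂ is a pure liquid — omitted from Qc.)
Qc = [J] / [A₂]³ = (0.0065) / (0.22)³ = 0.61
Qc = 0.61 < Kc = 7.7: net forward reaction.

no; Q < K, reaction proceeds forward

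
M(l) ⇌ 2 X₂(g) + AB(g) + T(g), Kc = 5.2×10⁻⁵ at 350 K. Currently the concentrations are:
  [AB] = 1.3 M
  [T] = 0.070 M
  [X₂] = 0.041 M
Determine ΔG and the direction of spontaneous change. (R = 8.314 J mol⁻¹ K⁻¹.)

(M is a pure liquid — omitted from Qc.)
Qc = [X₂]²·[AB]·[T] = (0.041)²·(1.3)·(0.070) = 1.53×10⁻⁴
ΔG = RT ln(Qc/Kc) = (8.314 J mol⁻¹ K⁻¹)(350 K) × ln(1.53×10⁻⁴/5.2×10⁻⁵)
   = (2.910 kJ/mol)(1.079) = 3.14 kJ/mol
ΔG > 0, so the forward reaction is non-spontaneous (proceeds in reverse).

ΔG = 3.14 kJ/mol; the forward reaction is non-spontaneous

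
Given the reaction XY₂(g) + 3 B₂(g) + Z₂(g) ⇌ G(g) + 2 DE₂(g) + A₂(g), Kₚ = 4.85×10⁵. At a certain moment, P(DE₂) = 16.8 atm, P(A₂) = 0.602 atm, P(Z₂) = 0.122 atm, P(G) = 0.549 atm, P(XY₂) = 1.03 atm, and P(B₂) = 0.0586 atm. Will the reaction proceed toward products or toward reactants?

Qₚ = P(G)·P(DE₂)²·P(A₂) / (P(XY₂)·P(B₂)³·P(Z₂)) = (0.549)·(16.8)²·(0.602) / ((1.03)·(0.0586)³·(0.122)) = 3.69×10⁶
Qₚ = 3.69×10⁶ > Kₚ = 4.85×10⁵, so the reverse reaction proceeds.

reverse (toward reactants)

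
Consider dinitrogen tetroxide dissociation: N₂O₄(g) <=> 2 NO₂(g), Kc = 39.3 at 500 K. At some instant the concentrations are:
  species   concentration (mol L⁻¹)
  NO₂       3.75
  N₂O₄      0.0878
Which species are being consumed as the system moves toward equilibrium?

NO₂ (products)

Qc = [NO₂]² / [N₂O₄] = (3.75)² / (0.0878) = 160
Qc = 160 > Kc = 39.3: net reverse reaction.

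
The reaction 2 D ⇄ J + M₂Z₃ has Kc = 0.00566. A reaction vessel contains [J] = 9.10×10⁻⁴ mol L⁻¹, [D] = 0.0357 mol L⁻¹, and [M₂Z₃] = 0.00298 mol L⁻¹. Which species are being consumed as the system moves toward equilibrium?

Qc = [J]·[M₂Z₃] / [D]² = (9.10×10⁻⁴)·(0.00298) / (0.0357)² = 0.00213
Qc = 0.00213 < Kc = 0.00566: net forward reaction.

D (reactants)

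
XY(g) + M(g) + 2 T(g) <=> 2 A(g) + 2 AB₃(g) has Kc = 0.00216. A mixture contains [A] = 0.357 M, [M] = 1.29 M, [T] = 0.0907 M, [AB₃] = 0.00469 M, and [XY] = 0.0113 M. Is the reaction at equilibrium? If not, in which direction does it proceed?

Qc = [A]²·[AB₃]² / ([XY]·[M]·[T]²) = (0.357)²·(0.00469)² / ((0.0113)·(1.29)·(0.0907)²) = 0.0234
Qc = 0.0234 > Kc = 0.00216, so the reverse reaction proceeds.

reverse (toward reactants)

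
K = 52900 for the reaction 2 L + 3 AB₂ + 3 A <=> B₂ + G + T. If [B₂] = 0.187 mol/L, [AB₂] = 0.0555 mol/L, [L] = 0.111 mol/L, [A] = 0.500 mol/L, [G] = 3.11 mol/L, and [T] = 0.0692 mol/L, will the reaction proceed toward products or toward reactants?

toward reactants

Q = [B₂]·[G]·[T] / ([L]²·[AB₂]³·[A]³) = (0.187)·(3.11)·(0.0692) / ((0.111)²·(0.0555)³·(0.500)³) = 1.53×10⁵
Q = 1.53×10⁵ > K = 52900, so the reverse reaction proceeds.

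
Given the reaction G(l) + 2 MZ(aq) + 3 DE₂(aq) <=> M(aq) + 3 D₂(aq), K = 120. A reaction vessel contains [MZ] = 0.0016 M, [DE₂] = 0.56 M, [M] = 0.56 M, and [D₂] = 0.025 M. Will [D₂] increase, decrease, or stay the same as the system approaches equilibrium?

(G is a pure liquid — omitted from Q.)
Q = [M]·[D₂]³ / ([MZ]²·[DE₂]³) = (0.56)·(0.025)³ / ((0.0016)²·(0.56)³) = 19
Q = 19 < K = 120: net forward reaction.
D₂ is a product, so it increases.

increase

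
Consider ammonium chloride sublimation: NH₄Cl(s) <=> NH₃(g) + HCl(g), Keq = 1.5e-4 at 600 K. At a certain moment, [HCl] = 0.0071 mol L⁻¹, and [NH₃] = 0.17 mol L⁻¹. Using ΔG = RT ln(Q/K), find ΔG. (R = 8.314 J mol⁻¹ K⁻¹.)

(NH₄Cl is a pure solid — omitted from Q.)
Q = [NH₃]·[HCl] = (0.17)·(0.0071) = 0.00121
ΔG = RT ln(Q/Keq) = (8.314 J mol⁻¹ K⁻¹)(600 K) × ln(0.00121/1.5e-4)
   = (4.988 kJ/mol)(2.088) = 10.4 kJ/mol
ΔG > 0, so the forward reaction is non-spontaneous (proceeds in reverse).

ΔG = 10.4 kJ/mol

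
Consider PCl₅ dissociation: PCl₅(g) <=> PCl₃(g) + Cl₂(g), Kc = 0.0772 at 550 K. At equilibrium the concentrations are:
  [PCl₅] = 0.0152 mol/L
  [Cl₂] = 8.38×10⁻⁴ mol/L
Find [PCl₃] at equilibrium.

[PCl₃] = 1.40 mol/L

At equilibrium, Kc = [PCl₃]·[Cl₂] / [PCl₅] = 0.0772.
([PCl₃])·(8.38×10⁻⁴) / (0.0152) = 0.0772
[PCl₃] = 1.40 mol/L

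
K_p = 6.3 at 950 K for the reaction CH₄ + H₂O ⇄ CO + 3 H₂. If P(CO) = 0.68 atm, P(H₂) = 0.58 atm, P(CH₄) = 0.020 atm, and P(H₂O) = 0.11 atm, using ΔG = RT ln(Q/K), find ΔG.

Q_p = P(CO)·P(H₂)³ / (P(CH₄)·P(H₂O)) = (0.68)·(0.58)³ / ((0.020)·(0.11)) = 60.3
ΔG = RT ln(Q_p/K_p) = (8.314 J mol⁻¹ K⁻¹)(950 K) × ln(60.3/6.3)
   = (7.898 kJ/mol)(2.259) = 17.8 kJ/mol
ΔG > 0, so the forward reaction is non-spontaneous (proceeds in reverse).

ΔG = 17.8 kJ/mol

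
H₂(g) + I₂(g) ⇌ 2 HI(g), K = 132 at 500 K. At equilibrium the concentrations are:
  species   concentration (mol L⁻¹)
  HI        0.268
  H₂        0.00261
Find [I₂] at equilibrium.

At equilibrium, K = [HI]² / ([H₂]·[I₂]) = 132.
(0.268)² / ((0.00261)·([I₂])) = 132
[I₂] = 0.208 mol L⁻¹

[I₂] = 0.208 mol L⁻¹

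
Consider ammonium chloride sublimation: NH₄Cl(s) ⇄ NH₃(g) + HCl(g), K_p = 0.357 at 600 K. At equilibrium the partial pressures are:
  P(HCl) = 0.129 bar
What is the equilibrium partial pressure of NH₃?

P(NH₃) = 2.77 bar

(NH₄Cl is a pure solid — omitted from K_p.)
At equilibrium, K_p = P(NH₃)·P(HCl) = 0.357.
(P(NH₃))·(0.129) = 0.357
P(NH₃) = 2.77 bar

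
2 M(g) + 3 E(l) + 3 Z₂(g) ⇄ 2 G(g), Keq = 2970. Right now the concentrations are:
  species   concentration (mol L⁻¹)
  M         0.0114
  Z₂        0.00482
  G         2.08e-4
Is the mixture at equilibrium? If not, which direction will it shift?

(E is a pure liquid — omitted from Q.)
Q = [G]² / ([M]²·[Z₂]³) = (2.08e-4)² / ((0.0114)²·(0.00482)³) = 2970
Q = 2970 = Keq; the system is at equilibrium.

yes, at equilibrium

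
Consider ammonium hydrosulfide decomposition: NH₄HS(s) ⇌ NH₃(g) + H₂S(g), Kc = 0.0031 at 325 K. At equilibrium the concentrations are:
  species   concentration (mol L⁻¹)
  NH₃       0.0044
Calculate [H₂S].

[H₂S] = 0.70 mol L⁻¹

(NH₄HS is a pure solid — omitted from Kc.)
At equilibrium, Kc = [NH₃]·[H₂S] = 0.0031.
(0.0044)·([H₂S]) = 0.0031
[H₂S] = 0.705 = 0.70 mol L⁻¹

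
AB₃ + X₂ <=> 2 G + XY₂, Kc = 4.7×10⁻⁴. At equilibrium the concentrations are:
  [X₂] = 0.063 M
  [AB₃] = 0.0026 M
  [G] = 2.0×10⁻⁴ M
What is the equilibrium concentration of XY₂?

[XY₂] = 1.9 M

At equilibrium, Kc = [G]²·[XY₂] / ([AB₃]·[X₂]) = 4.7×10⁻⁴.
(2.0×10⁻⁴)²·([XY₂]) / ((0.0026)·(0.063)) = 4.7×10⁻⁴
[XY₂] = 1.92 = 1.9 M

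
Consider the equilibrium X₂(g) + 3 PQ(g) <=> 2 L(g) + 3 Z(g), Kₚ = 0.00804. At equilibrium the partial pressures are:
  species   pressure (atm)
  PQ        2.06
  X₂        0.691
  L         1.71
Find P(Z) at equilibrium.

P(Z) = 0.255 atm

At equilibrium, Kₚ = P(L)²·P(Z)³ / (P(X₂)·P(PQ)³) = 0.00804.
(1.71)²·(P(Z))³ / ((0.691)·(2.06)³) = 0.00804
P(Z)³ = 0.0166 ⇒ P(Z) = 0.255 atm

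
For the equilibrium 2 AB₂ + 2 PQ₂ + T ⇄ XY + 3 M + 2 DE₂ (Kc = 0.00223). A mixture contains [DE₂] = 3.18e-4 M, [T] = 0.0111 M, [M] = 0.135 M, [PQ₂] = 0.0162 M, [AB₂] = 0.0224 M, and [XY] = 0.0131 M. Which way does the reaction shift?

Qc = [XY]·[M]³·[DE₂]² / ([AB₂]²·[PQ₂]²·[T]) = (0.0131)·(0.135)³·(3.18e-4)² / ((0.0224)²·(0.0162)²·(0.0111)) = 0.00223
Qc = 0.00223 = Kc, so the system is already at equilibrium.

no net change (already at equilibrium)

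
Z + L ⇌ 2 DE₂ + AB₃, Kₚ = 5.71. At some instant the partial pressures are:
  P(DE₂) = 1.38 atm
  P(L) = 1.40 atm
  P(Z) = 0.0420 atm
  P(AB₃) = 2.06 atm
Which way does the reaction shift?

Qₚ = P(DE₂)²·P(AB₃) / (P(Z)·P(L)) = (1.38)²·(2.06) / ((0.0420)·(1.40)) = 66.7
Qₚ = 66.7 > Kₚ = 5.71, so the reverse reaction proceeds.

to the left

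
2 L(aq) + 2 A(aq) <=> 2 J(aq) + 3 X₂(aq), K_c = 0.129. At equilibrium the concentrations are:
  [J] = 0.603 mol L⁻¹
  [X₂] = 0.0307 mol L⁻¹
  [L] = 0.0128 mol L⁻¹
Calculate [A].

[A] = 0.706 mol L⁻¹

At equilibrium, K_c = [J]²·[X₂]³ / ([L]²·[A]²) = 0.129.
(0.603)²·(0.0307)³ / ((0.0128)²·([A])²) = 0.129
[A]² = 0.498 ⇒ [A] = 0.706 mol L⁻¹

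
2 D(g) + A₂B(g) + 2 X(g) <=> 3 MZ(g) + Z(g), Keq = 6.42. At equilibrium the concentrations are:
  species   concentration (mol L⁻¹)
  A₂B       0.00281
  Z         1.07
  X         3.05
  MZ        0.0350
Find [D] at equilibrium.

[D] = 0.0165 mol L⁻¹

At equilibrium, Keq = [MZ]³·[Z] / ([D]²·[A₂B]·[X]²) = 6.42.
(0.0350)³·(1.07) / (([D])²·(0.00281)·(3.05)²) = 6.42
[D]² = 2.73×10⁻⁴ ⇒ [D] = 0.0165 mol L⁻¹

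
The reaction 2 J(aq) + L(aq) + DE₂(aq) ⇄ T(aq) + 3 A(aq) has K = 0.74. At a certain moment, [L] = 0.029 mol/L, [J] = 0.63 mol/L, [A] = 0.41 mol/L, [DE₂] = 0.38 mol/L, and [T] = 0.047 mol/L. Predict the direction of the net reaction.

at equilibrium

Q = [T]·[A]³ / ([J]²·[L]·[DE₂]) = (0.047)·(0.41)³ / ((0.63)²·(0.029)·(0.38)) = 0.74
Q = 0.74 = K, so the system is already at equilibrium.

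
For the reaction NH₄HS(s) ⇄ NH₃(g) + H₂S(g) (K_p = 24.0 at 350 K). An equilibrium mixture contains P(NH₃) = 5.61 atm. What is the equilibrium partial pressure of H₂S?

P(H₂S) = 4.28 atm

(NH₄HS is a pure solid — omitted from K_p.)
At equilibrium, K_p = P(NH₃)·P(H₂S) = 24.0.
(5.61)·(P(H₂S)) = 24.0
P(H₂S) = 4.28 atm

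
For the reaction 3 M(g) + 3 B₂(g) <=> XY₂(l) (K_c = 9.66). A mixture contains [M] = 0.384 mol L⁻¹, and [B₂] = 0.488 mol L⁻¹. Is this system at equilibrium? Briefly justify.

(XY₂ is a pure liquid — omitted from Q_c.)
Q_c = 1 / ([M]³·[B₂]³) = 1 / ((0.384)³·(0.488)³) = 152
Q_c = 152 > K_c = 9.66: net reverse reaction.

no; Q > K, reaction proceeds in reverse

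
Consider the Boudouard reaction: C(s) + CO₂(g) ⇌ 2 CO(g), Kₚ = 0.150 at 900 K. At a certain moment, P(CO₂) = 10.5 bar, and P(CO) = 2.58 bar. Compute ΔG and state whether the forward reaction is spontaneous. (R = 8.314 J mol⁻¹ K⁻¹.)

ΔG = 10.8 kJ/mol; the forward reaction is non-spontaneous

(C is a pure solid — omitted from Qₚ.)
Qₚ = P(CO)² / P(CO₂) = (2.58)² / (10.5) = 0.634
ΔG = RT ln(Qₚ/Kₚ) = (8.314 J mol⁻¹ K⁻¹)(900 K) × ln(0.634/0.150)
   = (7.483 kJ/mol)(1.441) = 10.8 kJ/mol
ΔG > 0, so the forward reaction is non-spontaneous (proceeds in reverse).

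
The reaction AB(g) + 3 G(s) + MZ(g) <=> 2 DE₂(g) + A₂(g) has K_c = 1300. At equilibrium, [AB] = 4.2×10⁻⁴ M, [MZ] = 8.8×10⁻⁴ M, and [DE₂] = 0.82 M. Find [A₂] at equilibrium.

(G is a pure solid — omitted from K_c.)
At equilibrium, K_c = [DE₂]²·[A₂] / ([AB]·[MZ]) = 1300.
(0.82)²·([A₂]) / ((4.2×10⁻⁴)·(8.8×10⁻⁴)) = 1300
[A₂] = 7.15×10⁻⁴ = 7.1×10⁻⁴ M

[A₂] = 7.1×10⁻⁴ M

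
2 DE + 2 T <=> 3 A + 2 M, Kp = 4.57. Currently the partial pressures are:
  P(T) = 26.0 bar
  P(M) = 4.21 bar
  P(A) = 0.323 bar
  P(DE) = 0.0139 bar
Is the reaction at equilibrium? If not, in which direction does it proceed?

Qp = P(A)³·P(M)² / (P(DE)²·P(T)²) = (0.323)³·(4.21)² / ((0.0139)²·(26.0)²) = 4.57
Qp = 4.57 = Kp, so the system is already at equilibrium.

neither direction; the system is at equilibrium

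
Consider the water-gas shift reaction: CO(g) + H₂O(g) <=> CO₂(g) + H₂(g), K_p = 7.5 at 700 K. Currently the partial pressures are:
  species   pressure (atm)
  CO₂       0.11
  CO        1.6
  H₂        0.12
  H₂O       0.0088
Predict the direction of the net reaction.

Q_p = P(CO₂)·P(H₂) / (P(CO)·P(H₂O)) = (0.11)·(0.12) / ((1.6)·(0.0088)) = 0.94
Q_p = 0.94 < K_p = 7.5, so the forward reaction proceeds.

to the right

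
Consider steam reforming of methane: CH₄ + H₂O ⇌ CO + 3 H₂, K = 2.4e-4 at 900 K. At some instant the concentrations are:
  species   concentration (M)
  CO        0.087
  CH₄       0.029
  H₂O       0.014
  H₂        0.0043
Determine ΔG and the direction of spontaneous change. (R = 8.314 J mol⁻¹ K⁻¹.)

Q = [CO]·[H₂]³ / ([CH₄]·[H₂O]) = (0.087)·(0.0043)³ / ((0.029)·(0.014)) = 1.70e-5
ΔG = RT ln(Q/K) = (8.314 J mol⁻¹ K⁻¹)(900 K) × ln(1.70e-5/2.4e-4)
   = (7.483 kJ/mol)(-2.647) = -19.8 kJ/mol
ΔG < 0, so the forward reaction is spontaneous (proceeds forward).

ΔG = -19.8 kJ/mol; the forward reaction is spontaneous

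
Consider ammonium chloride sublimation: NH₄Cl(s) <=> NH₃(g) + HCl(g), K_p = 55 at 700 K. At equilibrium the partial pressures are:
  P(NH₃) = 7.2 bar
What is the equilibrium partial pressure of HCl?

P(HCl) = 7.6 bar

(NH₄Cl is a pure solid — omitted from K_p.)
At equilibrium, K_p = P(NH₃)·P(HCl) = 55.
(7.2)·(P(HCl)) = 55
P(HCl) = 7.64 = 7.6 bar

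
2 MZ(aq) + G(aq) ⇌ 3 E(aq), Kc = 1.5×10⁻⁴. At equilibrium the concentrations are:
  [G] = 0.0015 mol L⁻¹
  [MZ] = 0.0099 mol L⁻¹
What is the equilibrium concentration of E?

[E] = 2.8×10⁻⁴ mol L⁻¹

At equilibrium, Kc = [E]³ / ([MZ]²·[G]) = 1.5×10⁻⁴.
([E])³ / ((0.0099)²·(0.0015)) = 1.5×10⁻⁴
[E]³ = 2.21×10⁻¹¹ ⇒ [E] = 2.8×10⁻⁴ mol L⁻¹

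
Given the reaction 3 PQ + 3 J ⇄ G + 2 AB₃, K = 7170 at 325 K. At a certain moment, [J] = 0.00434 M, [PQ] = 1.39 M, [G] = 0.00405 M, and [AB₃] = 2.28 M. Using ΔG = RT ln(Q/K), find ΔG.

Q = [G]·[AB₃]² / ([PQ]³·[J]³) = (0.00405)·(2.28)² / ((1.39)³·(0.00434)³) = 95900
ΔG = RT ln(Q/K) = (8.314 J mol⁻¹ K⁻¹)(325 K) × ln(95900/7170)
   = (2.702 kJ/mol)(2.593) = 7.01 kJ/mol
ΔG > 0, so the forward reaction is non-spontaneous (proceeds in reverse).

ΔG = 7.01 kJ/mol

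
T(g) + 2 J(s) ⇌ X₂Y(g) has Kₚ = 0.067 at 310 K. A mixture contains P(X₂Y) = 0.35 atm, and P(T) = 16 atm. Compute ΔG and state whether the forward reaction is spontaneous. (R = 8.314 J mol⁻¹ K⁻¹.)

ΔG = -2.88 kJ/mol; the forward reaction is spontaneous

(J is a pure solid — omitted from Qₚ.)
Qₚ = P(X₂Y) / P(T) = (0.35) / (16) = 0.0219
ΔG = RT ln(Qₚ/Kₚ) = (8.314 J mol⁻¹ K⁻¹)(310 K) × ln(0.0219/0.067)
   = (2.577 kJ/mol)(-1.118) = -2.88 kJ/mol
ΔG < 0, so the forward reaction is spontaneous (proceeds forward).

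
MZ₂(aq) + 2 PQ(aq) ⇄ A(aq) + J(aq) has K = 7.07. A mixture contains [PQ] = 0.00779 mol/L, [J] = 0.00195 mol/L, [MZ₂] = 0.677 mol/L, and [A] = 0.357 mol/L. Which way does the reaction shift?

reverse (toward reactants)

Q = [A]·[J] / ([MZ₂]·[PQ]²) = (0.357)·(0.00195) / ((0.677)·(0.00779)²) = 16.9
Q = 16.9 > K = 7.07, so the reverse reaction proceeds.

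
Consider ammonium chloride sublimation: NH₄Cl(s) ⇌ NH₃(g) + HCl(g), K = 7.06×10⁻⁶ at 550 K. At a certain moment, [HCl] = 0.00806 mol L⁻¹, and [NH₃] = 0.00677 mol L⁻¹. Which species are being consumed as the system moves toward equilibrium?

(NH₄Cl is a pure solid — omitted from Q.)
Q = [NH₃]·[HCl] = (0.00677)·(0.00806) = 5.46×10⁻⁵
Q = 5.46×10⁻⁵ > K = 7.06×10⁻⁶: net reverse reaction.

NH₃, HCl (products)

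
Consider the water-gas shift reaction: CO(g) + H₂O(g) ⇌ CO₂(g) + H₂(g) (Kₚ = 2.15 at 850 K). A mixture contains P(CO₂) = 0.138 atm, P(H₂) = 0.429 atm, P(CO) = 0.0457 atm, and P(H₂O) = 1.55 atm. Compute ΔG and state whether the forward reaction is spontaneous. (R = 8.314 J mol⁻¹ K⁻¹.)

ΔG = -6.68 kJ/mol; the forward reaction is spontaneous

Qₚ = P(CO₂)·P(H₂) / (P(CO)·P(H₂O)) = (0.138)·(0.429) / ((0.0457)·(1.55)) = 0.836
ΔG = RT ln(Qₚ/Kₚ) = (8.314 J mol⁻¹ K⁻¹)(850 K) × ln(0.836/2.15)
   = (7.067 kJ/mol)(-0.9446) = -6.68 kJ/mol
ΔG < 0, so the forward reaction is spontaneous (proceeds forward).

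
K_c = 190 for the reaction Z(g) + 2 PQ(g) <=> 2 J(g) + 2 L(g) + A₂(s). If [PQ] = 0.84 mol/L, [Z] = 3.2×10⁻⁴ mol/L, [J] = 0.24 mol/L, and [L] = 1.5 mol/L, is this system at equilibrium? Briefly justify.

(A₂ is a pure solid — omitted from Q_c.)
Q_c = [J]²·[L]² / ([Z]·[PQ]²) = (0.24)²·(1.5)² / ((3.2×10⁻⁴)·(0.84)²) = 570
Q_c = 570 > K_c = 190: net reverse reaction.

no; Q > K, reaction proceeds in reverse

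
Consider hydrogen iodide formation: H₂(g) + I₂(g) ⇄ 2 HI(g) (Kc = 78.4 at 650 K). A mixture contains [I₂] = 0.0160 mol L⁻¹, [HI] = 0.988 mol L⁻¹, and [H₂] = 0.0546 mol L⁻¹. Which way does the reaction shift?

to the left

Qc = [HI]² / ([H₂]·[I₂]) = (0.988)² / ((0.0546)·(0.0160)) = 1120
Qc = 1120 > Kc = 78.4, so the reverse reaction proceeds.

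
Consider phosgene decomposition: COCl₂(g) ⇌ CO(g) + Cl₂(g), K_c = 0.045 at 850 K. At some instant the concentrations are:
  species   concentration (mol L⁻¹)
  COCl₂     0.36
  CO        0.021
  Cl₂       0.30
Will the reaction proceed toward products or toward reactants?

forward (toward products)

Q_c = [CO]·[Cl₂] / [COCl₂] = (0.021)·(0.30) / (0.36) = 0.018
Q_c = 0.018 < K_c = 0.045, so the forward reaction proceeds.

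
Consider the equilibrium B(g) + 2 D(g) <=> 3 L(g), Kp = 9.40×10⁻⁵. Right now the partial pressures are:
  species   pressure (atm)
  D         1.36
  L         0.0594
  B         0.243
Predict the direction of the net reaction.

toward reactants

Qp = P(L)³ / (P(B)·P(D)²) = (0.0594)³ / ((0.243)·(1.36)²) = 4.66×10⁻⁴
Qp = 4.66×10⁻⁴ > Kp = 9.40×10⁻⁵, so the reverse reaction proceeds.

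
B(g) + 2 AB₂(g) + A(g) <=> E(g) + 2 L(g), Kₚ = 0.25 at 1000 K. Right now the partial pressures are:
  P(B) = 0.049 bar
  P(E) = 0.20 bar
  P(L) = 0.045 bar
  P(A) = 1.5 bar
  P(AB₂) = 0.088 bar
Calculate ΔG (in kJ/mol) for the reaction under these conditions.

ΔG = 8.70 kJ/mol

Qₚ = P(E)·P(L)² / (P(B)·P(AB₂)²·P(A)) = (0.20)·(0.045)² / ((0.049)·(0.088)²·(1.5)) = 0.712
ΔG = RT ln(Qₚ/Kₚ) = (8.314 J mol⁻¹ K⁻¹)(1000 K) × ln(0.712/0.25)
   = (8.314 kJ/mol)(1.047) = 8.70 kJ/mol
ΔG > 0, so the forward reaction is non-spontaneous (proceeds in reverse).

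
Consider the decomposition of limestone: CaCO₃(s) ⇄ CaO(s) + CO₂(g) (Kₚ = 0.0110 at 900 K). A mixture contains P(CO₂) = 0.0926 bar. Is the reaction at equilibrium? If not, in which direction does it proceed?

(CaCO₃, CaO are pure solids — omitted from Qₚ.)
Qₚ = P(CO₂) = 0.0926
Qₚ = 0.0926 > Kₚ = 0.0110, so the reverse reaction proceeds.

reverse (toward reactants)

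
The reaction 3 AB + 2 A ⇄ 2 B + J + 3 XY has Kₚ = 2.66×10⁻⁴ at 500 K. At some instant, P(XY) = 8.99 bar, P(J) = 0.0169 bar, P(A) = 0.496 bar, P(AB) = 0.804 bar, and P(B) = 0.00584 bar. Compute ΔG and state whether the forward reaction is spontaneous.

Qₚ = P(B)²·P(J)·P(XY)³ / (P(AB)³·P(A)²) = (0.00584)²·(0.0169)·(8.99)³ / ((0.804)³·(0.496)²) = 0.00328
ΔG = RT ln(Qₚ/Kₚ) = (8.314 J mol⁻¹ K⁻¹)(500 K) × ln(0.00328/2.66×10⁻⁴)
   = (4.157 kJ/mol)(2.512) = 10.4 kJ/mol
ΔG > 0, so the forward reaction is non-spontaneous (proceeds in reverse).

ΔG = 10.4 kJ/mol; the forward reaction is non-spontaneous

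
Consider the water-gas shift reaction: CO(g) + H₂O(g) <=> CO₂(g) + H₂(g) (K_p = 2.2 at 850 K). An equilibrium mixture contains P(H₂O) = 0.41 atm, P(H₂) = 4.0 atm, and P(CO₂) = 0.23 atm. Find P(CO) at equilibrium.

At equilibrium, K_p = P(CO₂)·P(H₂) / (P(CO)·P(H₂O)) = 2.2.
(0.23)·(4.0) / ((P(CO))·(0.41)) = 2.2
P(CO) = 1.02 = 1.0 atm

P(CO) = 1.0 atm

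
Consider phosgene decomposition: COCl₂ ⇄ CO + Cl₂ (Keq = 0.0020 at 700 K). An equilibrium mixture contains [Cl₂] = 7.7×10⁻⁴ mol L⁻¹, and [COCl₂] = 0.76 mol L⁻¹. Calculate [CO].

[CO] = 2.0 mol L⁻¹

At equilibrium, Keq = [CO]·[Cl₂] / [COCl₂] = 0.0020.
([CO])·(7.7×10⁻⁴) / (0.76) = 0.0020
[CO] = 1.97 = 2.0 mol L⁻¹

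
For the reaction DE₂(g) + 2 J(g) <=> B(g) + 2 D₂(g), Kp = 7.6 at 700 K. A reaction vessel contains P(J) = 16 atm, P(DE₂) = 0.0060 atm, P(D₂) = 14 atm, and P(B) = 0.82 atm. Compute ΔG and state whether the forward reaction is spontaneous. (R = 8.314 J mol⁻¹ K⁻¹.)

ΔG = 15.3 kJ/mol; the forward reaction is non-spontaneous

Qp = P(B)·P(D₂)² / (P(DE₂)·P(J)²) = (0.82)·(14)² / ((0.0060)·(16)²) = 105
ΔG = RT ln(Qp/Kp) = (8.314 J mol⁻¹ K⁻¹)(700 K) × ln(105/7.6)
   = (5.820 kJ/mol)(2.626) = 15.3 kJ/mol
ΔG > 0, so the forward reaction is non-spontaneous (proceeds in reverse).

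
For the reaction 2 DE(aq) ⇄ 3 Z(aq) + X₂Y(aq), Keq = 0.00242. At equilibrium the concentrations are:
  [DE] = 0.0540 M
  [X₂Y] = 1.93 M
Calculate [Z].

[Z] = 0.0154 M

At equilibrium, Keq = [Z]³·[X₂Y] / [DE]² = 0.00242.
([Z])³·(1.93) / (0.0540)² = 0.00242
[Z]³ = 3.66×10⁻⁶ ⇒ [Z] = 0.0154 M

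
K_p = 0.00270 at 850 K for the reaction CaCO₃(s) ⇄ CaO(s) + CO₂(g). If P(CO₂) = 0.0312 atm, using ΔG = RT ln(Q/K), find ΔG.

(CaCO₃, CaO are pure solids — omitted from Q_p.)
Q_p = P(CO₂) = 0.0312
ΔG = RT ln(Q_p/K_p) = (8.314 J mol⁻¹ K⁻¹)(850 K) × ln(0.0312/0.00270)
   = (7.067 kJ/mol)(2.447) = 17.3 kJ/mol
ΔG > 0, so the forward reaction is non-spontaneous (proceeds in reverse).

ΔG = 17.3 kJ/mol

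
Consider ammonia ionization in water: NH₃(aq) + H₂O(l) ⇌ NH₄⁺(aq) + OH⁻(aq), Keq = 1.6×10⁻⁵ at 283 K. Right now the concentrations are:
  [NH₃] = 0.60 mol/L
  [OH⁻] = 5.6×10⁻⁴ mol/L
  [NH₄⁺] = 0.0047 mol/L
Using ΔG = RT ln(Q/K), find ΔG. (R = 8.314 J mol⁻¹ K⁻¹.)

ΔG = -3.04 kJ/mol

(H₂O is a pure liquid — omitted from Q.)
Q = [NH₄⁺]·[OH⁻] / [NH₃] = (0.0047)·(5.6×10⁻⁴) / (0.60) = 4.39×10⁻⁶
ΔG = RT ln(Q/Keq) = (8.314 J mol⁻¹ K⁻¹)(283 K) × ln(4.39×10⁻⁶/1.6×10⁻⁵)
   = (2.353 kJ/mol)(-1.293) = -3.04 kJ/mol
ΔG < 0, so the forward reaction is spontaneous (proceeds forward).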